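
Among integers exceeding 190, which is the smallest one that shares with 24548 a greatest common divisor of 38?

gcd(a, 24548) = 38 forces 38 | a; write a = 38s. Then gcd(38s, 38·646) = 38·gcd(s, 646), so need gcd(s, 646) = 1.
38s > 190 gives s ≥ 6. The least s ≥ 6 coprime to 646 is 7, so a = 38·7 = 266.

266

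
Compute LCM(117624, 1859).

1293864

gcd first: 117624 = 63·1859 + 507; 1859 = 3·507 + 338; 507 = 1·338 + 169; 338 = 2·169 + 0 → gcd = 169
lcm = 117624·1859/gcd = 218663016/169 = 1293864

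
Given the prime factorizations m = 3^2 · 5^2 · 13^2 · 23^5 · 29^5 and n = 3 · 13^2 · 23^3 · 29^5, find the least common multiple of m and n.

max exponent per prime: 3^2 · 5^2 · 13^2 · 23^5 · 29^5 = 5019938450705268675

5019938450705268675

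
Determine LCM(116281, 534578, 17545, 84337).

116281 = 11² · 31²; 534578 = 2 · 11² · 47²; 17545 = 5 · 11² · 29; 84337 = 11² · 17 · 41
lcm takes max exponent of each prime: 2 · 5 · 11² · 17 · 29 · 31² · 41 · 47² = 51920067672770

51920067672770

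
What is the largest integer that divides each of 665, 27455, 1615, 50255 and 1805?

95

gcd(665, 27455): 27455 = 41·665 + 190; 665 = 3·190 + 95; 190 = 2·95 + 0 → 95
gcd(95, 1615): 1615 = 17·95 + 0 → 95
gcd(95, 50255): 50255 = 529·95 + 0 → 95
gcd(95, 1805): 1805 = 19·95 + 0 → 95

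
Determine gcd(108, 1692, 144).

gcd(108, 1692): 1692 = 15·108 + 72; 108 = 1·72 + 36; 72 = 2·36 + 0 → 36
gcd(36, 144): 144 = 4·36 + 0 → 36

36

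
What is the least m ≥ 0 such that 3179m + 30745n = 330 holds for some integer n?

Euclid: 30745 = 9·3179 + 2134; 3179 = 1·2134 + 1045; 2134 = 2·1045 + 44; 1045 = 23·44 + 33; 44 = 1·33 + 11; 33 = 3·11 + 0 → gcd = 11; 330 = 11·30.
Back-substitution yields 3179·(-706) + 30745·(73) = 11, so one solution is m = -706·30 = -21180, n = 73·30 = 2190.
Solutions in m differ by 30745/11 = 2795; the one in [0, 2795) is -21180 mod 2795 = 1180.

1180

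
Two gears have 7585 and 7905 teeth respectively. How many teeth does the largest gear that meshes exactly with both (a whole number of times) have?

5

7585 = 5 · 37 · 41
7905 = 3 · 5 · 17 · 31
Common: 5 = 5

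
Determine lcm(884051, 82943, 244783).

4385777011

lcm(884051, 82943) = 884051·82943/gcd = 73325842093/2023 = 36246091
lcm(36246091, 244783) = 36246091·244783/gcd = 8872426893253/2023 = 4385777011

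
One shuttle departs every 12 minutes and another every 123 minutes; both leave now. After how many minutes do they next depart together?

gcd first: 123 = 10·12 + 3; 12 = 4·3 + 0 → gcd = 3
lcm = 12·123/gcd = 1476/3 = 492

492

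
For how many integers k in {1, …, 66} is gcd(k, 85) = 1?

Prime factors of 85: 5, 17. Count integers ≤ 66 divisible by none of them.
By inclusion–exclusion: 66 − ⌊66/5⌋ − ⌊66/17⌋ + ⌊66/85⌋ = 50.

50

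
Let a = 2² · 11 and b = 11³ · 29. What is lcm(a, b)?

154396

max exponent per prime: 2² · 11³ · 29 = 154396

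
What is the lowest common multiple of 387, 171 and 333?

387 = 3² · 43; 171 = 3² · 19; 333 = 3² · 37
lcm takes max exponent of each prime: 3² · 19 · 37 · 43 = 272061

272061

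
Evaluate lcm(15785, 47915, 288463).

15785 = 5 · 7 · 11 · 41; 47915 = 5 · 7 · 37²; 288463 = 7³ · 29²
lcm takes max exponent of each prime: 5 · 7³ · 11 · 29² · 37² · 41 = 890512684985

890512684985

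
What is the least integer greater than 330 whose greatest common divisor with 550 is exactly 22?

Multiples of 22 above 330: 22·16, 22·17, … . Need the cofactor coprime to 550/22 = 25.
Checking s = 16, 17, … the first with gcd(s, 25) = 1 is s = 16, giving 352.

352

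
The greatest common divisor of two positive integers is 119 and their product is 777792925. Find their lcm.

6536075

gcd·lcm = product, so lcm = 777792925/119 = 6536075.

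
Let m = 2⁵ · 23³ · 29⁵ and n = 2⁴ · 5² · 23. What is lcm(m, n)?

max exponent per prime: 2⁵ · 5² · 23³ · 29⁵ = 199647319906400

199647319906400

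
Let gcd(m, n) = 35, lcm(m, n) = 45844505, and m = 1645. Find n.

975415

m·n = gcd·lcm = 35·45844505 = 1604557675, so n = 1604557675/1645 = 975415.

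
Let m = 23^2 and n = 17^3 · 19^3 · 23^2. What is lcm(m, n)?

17826383243

max exponent per prime: 17^3 · 19^3 · 23^2 = 17826383243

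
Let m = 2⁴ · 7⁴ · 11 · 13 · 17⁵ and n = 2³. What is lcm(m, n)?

7799967391216

max exponent per prime: 2⁴ · 7⁴ · 11 · 13 · 17⁵ = 7799967391216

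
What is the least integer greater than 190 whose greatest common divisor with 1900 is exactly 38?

gcd(m, 1900) = 38 forces 38 | m; write m = 38s. Then gcd(38s, 38·50) = 38·gcd(s, 50), so need gcd(s, 50) = 1.
38s > 190 gives s ≥ 6. The least s ≥ 6 coprime to 50 is 7, so m = 38·7 = 266.

266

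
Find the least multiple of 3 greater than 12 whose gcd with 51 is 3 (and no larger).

15

51 = 3·17. Any k with gcd(k, 51) = 3 is a multiple of 3, say 3s, with s coprime to 17.
Need s > 12/3, so s ≥ 5. First s ≥ 5 with gcd(s, 17) = 1 is s = 5. Thus k = 3·5 = 15.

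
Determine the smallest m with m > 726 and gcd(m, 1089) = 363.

1452

1089 = 363·3. Any m with gcd(m, 1089) = 363 is a multiple of 363, say 363s, with s coprime to 3.
Need s > 726/363, so s ≥ 3. First s ≥ 3 with gcd(s, 3) = 1 is s = 4. Thus m = 363·4 = 1452.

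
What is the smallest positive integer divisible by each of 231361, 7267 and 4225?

248713075

lcm(231361, 7267) = 231361·7267/gcd = 1681300387/169 = 9948523
lcm(9948523, 4225) = 9948523·4225/gcd = 42032509675/169 = 248713075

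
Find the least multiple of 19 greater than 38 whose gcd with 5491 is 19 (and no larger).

Multiples of 19 above 38: 19·3, 19·4, … . Need the cofactor coprime to 5491/19 = 289.
Checking s = 3, 4, … the first with gcd(s, 289) = 1 is s = 3, giving 57.

57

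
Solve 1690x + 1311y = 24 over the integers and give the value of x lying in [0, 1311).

Euclid: 1690 = 1·1311 + 379; 1311 = 3·379 + 174; 379 = 2·174 + 31; 174 = 5·31 + 19; 31 = 1·19 + 12; 19 = 1·12 + 7; 12 = 1·7 + 5; 7 = 1·5 + 2; 5 = 2·2 + 1; 2 = 2·1 + 0 → gcd = 1; 24 = 1·24.
Back-substitution yields 1690·(550) + 1311·(-709) = 1, so one solution is x = 550·24 = 13200, y = -709·24 = -17016.
Solutions in x differ by 1311/1 = 1311; the one in [0, 1311) is 13200 mod 1311 = 90.

90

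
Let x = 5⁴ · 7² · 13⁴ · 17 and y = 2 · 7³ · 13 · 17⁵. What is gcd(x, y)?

10829

min exponent per shared prime: 7² · 13 · 17 = 10829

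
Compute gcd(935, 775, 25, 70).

935 = 5 · 11 · 17; 775 = 5² · 31; 25 = 5²; 70 = 2 · 5 · 7
gcd takes min exponent of each prime: 5 = 5

5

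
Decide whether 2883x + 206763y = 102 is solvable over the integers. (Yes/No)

Yes

gcd(2883, 206763): 206763 = 71·2883 + 2070; 2883 = 1·2070 + 813; 2070 = 2·813 + 444; 813 = 1·444 + 369; 444 = 1·369 + 75; 369 = 4·75 + 69; 75 = 1·69 + 6; 69 = 11·6 + 3; 6 = 2·3 + 0 → 3
3 divides 102, so a solution exists.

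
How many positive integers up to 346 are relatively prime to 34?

163

34 = 2·17. Inclusion–exclusion on these primes:
346 − ⌊346/2⌋ − ⌊346/17⌋ + ⌊346/34⌋ = 163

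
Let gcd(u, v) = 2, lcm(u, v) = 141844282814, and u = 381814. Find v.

Using uv = gcd(u,v)·lcm(u,v) = 2·141844282814 = 283688565628, we get v = 283688565628/381814 = 743002.

743002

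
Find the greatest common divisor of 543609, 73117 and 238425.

gcd(543609, 73117): 543609 = 7·73117 + 31790; 73117 = 2·31790 + 9537; 31790 = 3·9537 + 3179; 9537 = 3·3179 + 0 → 3179
gcd(3179, 238425): 238425 = 75·3179 + 0 → 3179

3179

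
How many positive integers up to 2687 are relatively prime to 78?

78 = 2·3·13. Inclusion–exclusion on these primes:
2687 − ⌊2687/2⌋ − ⌊2687/3⌋ − ⌊2687/13⌋ + ⌊2687/6⌋ + ⌊2687/26⌋ + ⌊2687/39⌋ − ⌊2687/78⌋ = 827

827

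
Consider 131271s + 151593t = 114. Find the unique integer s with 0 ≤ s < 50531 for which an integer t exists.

37805

Euclid: 151593 = 1·131271 + 20322; 131271 = 6·20322 + 9339; 20322 = 2·9339 + 1644; 9339 = 5·1644 + 1119; 1644 = 1·1119 + 525; 1119 = 2·525 + 69; 525 = 7·69 + 42; 69 = 1·42 + 27; 42 = 1·27 + 15; 27 = 1·15 + 12; 15 = 1·12 + 3; 12 = 4·3 + 0 → gcd = 3; 114 = 3·38.
Back-substitution yields 131271·(-10973) + 151593·(9502) = 3, so one solution is s = -10973·38 = -416974, t = 9502·38 = 361076.
Solutions in s differ by 151593/3 = 50531; the one in [0, 50531) is -416974 mod 50531 = 37805.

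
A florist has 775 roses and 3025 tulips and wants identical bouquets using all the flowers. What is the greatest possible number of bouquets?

775 = 5² · 31
3025 = 5² · 11²
Common: 5² = 25

25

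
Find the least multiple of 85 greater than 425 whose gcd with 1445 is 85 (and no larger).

Multiples of 85 above 425: 85·6, 85·7, … . Need the cofactor coprime to 1445/85 = 17.
Checking s = 6, 7, … the first with gcd(s, 17) = 1 is s = 6, giving 510.

510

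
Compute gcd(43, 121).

43 = 43
121 = 11²
Common: 1 = 1

1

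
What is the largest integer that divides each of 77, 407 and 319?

11

77 = 7 · 11; 407 = 11 · 37; 319 = 11 · 29
gcd takes min exponent of each prime: 11 = 11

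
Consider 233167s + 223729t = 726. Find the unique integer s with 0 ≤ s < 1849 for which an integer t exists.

569

Reduce mod 223729: 233167s ≡ 726 (mod 223729). With g = gcd(233167, 223729) = 121 dividing 726, divide through: 1927s ≡ 6 (mod 1849).
Since gcd(1927, 1849) = 1, s ≡ 6·(1927)⁻¹ ≡ 569 (mod 1849). Smallest non-negative: 569.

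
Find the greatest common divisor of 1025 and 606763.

1025 = 5² · 41
606763 = 23² · 31 · 37
Common: 1 = 1

1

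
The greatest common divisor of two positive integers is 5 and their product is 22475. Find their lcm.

4495

gcd·lcm = product, so lcm = 22475/5 = 4495.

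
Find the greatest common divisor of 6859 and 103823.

1

Euclid: 103823 = 15·6859 + 938; 6859 = 7·938 + 293; 938 = 3·293 + 59; 293 = 4·59 + 57; 59 = 1·57 + 2; 57 = 28·2 + 1; 2 = 2·1 + 0. Last nonzero remainder: 1.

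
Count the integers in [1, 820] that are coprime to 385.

510

Prime factors of 385: 5, 7, 11. Count integers ≤ 820 divisible by none of them.
By inclusion–exclusion: 820 − ⌊820/5⌋ − ⌊820/7⌋ − ⌊820/11⌋ + ⌊820/35⌋ + ⌊820/55⌋ + ⌊820/77⌋ − ⌊820/385⌋ = 510.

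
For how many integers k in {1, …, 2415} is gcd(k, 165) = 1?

1171

Prime factors of 165: 3, 5, 11. Count integers ≤ 2415 divisible by none of them.
By inclusion–exclusion: 2415 − ⌊2415/3⌋ − ⌊2415/5⌋ − ⌊2415/11⌋ + ⌊2415/15⌋ + ⌊2415/33⌋ + ⌊2415/55⌋ − ⌊2415/165⌋ = 1171.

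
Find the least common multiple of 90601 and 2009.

3714641

gcd first: 90601 = 45·2009 + 196; 2009 = 10·196 + 49; 196 = 4·49 + 0 → gcd = 49
lcm = 90601·2009/gcd = 182017409/49 = 3714641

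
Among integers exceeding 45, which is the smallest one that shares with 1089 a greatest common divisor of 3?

48

1089 = 3·363. Any x with gcd(x, 1089) = 3 is a multiple of 3, say 3s, with s coprime to 363.
Need s > 45/3, so s ≥ 16. First s ≥ 16 with gcd(s, 363) = 1 is s = 16. Thus x = 3·16 = 48.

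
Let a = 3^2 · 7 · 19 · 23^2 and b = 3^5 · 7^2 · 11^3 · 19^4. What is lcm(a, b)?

max exponent per prime: 3^5 · 7^2 · 11^3 · 19^4 · 23^2 = 1092573052970553

1092573052970553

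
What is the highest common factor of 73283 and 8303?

361

Euclid: 73283 = 8·8303 + 6859; 8303 = 1·6859 + 1444; 6859 = 4·1444 + 1083; 1444 = 1·1083 + 361; 1083 = 3·361 + 0. Last nonzero remainder: 361.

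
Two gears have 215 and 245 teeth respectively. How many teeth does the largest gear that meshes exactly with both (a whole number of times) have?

Euclid: 245 = 1·215 + 30; 215 = 7·30 + 5; 30 = 6·5 + 0. Last nonzero remainder: 5.

5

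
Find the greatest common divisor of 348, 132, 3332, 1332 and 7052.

4

348 = 2² · 3 · 29; 132 = 2² · 3 · 11; 3332 = 2² · 7² · 17; 1332 = 2² · 3² · 37; 7052 = 2² · 41 · 43
gcd takes min exponent of each prime: 2² = 4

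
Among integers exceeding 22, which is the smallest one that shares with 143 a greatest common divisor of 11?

33

gcd(k, 143) = 11 forces 11 | k; write k = 11s. Then gcd(11s, 11·13) = 11·gcd(s, 13), so need gcd(s, 13) = 1.
11s > 22 gives s ≥ 3. The least s ≥ 3 coprime to 13 is 3, so k = 11·3 = 33.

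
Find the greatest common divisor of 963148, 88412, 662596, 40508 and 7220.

963148 = 2² · 19² · 23 · 29; 88412 = 2² · 23 · 31²; 662596 = 2² · 11² · 37²; 40508 = 2² · 13 · 19 · 41; 7220 = 2² · 5 · 19²
gcd takes min exponent of each prime: 2² = 4

4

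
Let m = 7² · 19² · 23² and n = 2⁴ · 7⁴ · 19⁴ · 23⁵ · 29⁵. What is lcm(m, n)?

660930381844071648402352

max exponent per prime: 2⁴ · 7⁴ · 19⁴ · 23⁵ · 29⁵ = 660930381844071648402352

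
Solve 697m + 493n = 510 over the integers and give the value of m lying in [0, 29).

Euclid: 697 = 1·493 + 204; 493 = 2·204 + 85; 204 = 2·85 + 34; 85 = 2·34 + 17; 34 = 2·17 + 0 → gcd = 17; 510 = 17·30.
Back-substitution yields 697·(-12) + 493·(17) = 17, so one solution is m = -12·30 = -360, n = 17·30 = 510.
Solutions in m differ by 493/17 = 29; the one in [0, 29) is -360 mod 29 = 17.

17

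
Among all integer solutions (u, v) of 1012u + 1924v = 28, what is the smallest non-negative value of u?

Reduce mod 1924: 1012u ≡ 28 (mod 1924). With g = gcd(1012, 1924) = 4 dividing 28, divide through: 253u ≡ 7 (mod 481).
Since gcd(253, 481) = 1, u ≡ 7·(253)⁻¹ ≡ 116 (mod 481). Smallest non-negative: 116.

116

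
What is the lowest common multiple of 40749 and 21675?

1018725

40749 = 3 · 17² · 47; 21675 = 3 · 5² · 17²
max exponents: 3 · 5² · 17² · 47 = 1018725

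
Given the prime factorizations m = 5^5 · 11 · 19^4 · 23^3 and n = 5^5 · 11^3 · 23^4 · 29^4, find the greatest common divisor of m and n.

418240625

min exponent per shared prime: 5^5 · 11 · 23^3 = 418240625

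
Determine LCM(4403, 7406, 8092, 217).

lcm(4403, 7406) = 4403·7406/gcd = 32608618/7 = 4658374
lcm(4658374, 8092) = 4658374·8092/gcd = 37695562408/238 = 158384716
lcm(158384716, 217) = 158384716·217/gcd = 34369483372/7 = 4909926196

4909926196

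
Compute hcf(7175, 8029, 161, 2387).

7

7175 = 5² · 7 · 41; 8029 = 7 · 31 · 37; 161 = 7 · 23; 2387 = 7 · 11 · 31
gcd takes min exponent of each prime: 7 = 7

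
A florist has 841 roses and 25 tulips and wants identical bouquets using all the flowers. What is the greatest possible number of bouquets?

1

Euclid: 841 = 33·25 + 16; 25 = 1·16 + 9; 16 = 1·9 + 7; 9 = 1·7 + 2; 7 = 3·2 + 1; 2 = 2·1 + 0. Last nonzero remainder: 1.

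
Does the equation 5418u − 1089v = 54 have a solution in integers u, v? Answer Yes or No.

Yes

gcd(5418, 1089): 5418 = 4·1089 + 1062; 1089 = 1·1062 + 27; 1062 = 39·27 + 9; 27 = 3·9 + 0 → 9
9 divides 54, so a solution exists.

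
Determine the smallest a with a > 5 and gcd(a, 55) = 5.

Multiples of 5 above 5: 5·2, 5·3, … . Need the cofactor coprime to 55/5 = 11.
Checking s = 2, 3, … the first with gcd(s, 11) = 1 is s = 2, giving 10.

10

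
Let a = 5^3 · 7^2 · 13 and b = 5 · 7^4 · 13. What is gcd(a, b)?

min exponent per shared prime: 5 · 7^2 · 13 = 3185

3185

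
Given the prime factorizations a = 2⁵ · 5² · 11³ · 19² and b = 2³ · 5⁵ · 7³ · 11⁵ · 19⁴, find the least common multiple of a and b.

max exponent per prime: 2⁵ · 5⁵ · 7³ · 11⁵ · 19⁴ = 719899628825300000

719899628825300000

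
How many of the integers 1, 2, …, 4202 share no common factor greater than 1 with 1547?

Prime factors of 1547: 7, 13, 17. Count integers ≤ 4202 divisible by none of them.
By inclusion–exclusion: 4202 − ⌊4202/7⌋ − ⌊4202/13⌋ − ⌊4202/17⌋ + ⌊4202/91⌋ + ⌊4202/119⌋ + ⌊4202/221⌋ − ⌊4202/1547⌋ = 3130.

3130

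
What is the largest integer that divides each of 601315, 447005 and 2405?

601315 = 5 · 11 · 13 · 29²; 447005 = 5 · 13² · 23²; 2405 = 5 · 13 · 37
gcd takes min exponent of each prime: 5 · 13 = 65

65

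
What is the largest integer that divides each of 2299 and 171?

19

2299 = 11² · 19
171 = 3² · 19
Common: 19 = 19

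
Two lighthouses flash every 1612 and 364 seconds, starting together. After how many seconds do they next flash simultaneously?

11284

gcd first: 1612 = 4·364 + 156; 364 = 2·156 + 52; 156 = 3·52 + 0 → gcd = 52
lcm = 1612·364/gcd = 586768/52 = 11284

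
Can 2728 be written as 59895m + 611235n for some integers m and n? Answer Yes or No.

No

gcd(59895, 611235): 611235 = 10·59895 + 12285; 59895 = 4·12285 + 10755; 12285 = 1·10755 + 1530; 10755 = 7·1530 + 45; 1530 = 34·45 + 0 → 45
45 does not divide 2728, so a solution does not exist.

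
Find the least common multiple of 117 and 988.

8892

117 = 3² · 13; 988 = 2² · 13 · 19
max exponents: 2² · 3² · 13 · 19 = 8892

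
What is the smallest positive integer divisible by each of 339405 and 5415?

gcd first: 339405 = 62·5415 + 3675; 5415 = 1·3675 + 1740; 3675 = 2·1740 + 195; 1740 = 8·195 + 180; 195 = 1·180 + 15; 180 = 12·15 + 0 → gcd = 15
lcm = 339405·5415/gcd = 1837878075/15 = 122525205

122525205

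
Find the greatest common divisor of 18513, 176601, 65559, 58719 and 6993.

18513 = 3² · 11² · 17; 176601 = 3 · 37² · 43; 65559 = 3 · 13 · 41²; 58719 = 3 · 23² · 37; 6993 = 3³ · 7 · 37
gcd takes min exponent of each prime: 3 = 3

3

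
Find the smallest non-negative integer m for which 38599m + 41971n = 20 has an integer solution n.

gcd(38599, 41971) = 1 (Euclid: 41971 = 1·38599 + 3372; 38599 = 11·3372 + 1507; 3372 = 2·1507 + 358; 1507 = 4·358 + 75; 358 = 4·75 + 58; 75 = 1·58 + 17; 58 = 3·17 + 7; 17 = 2·7 + 3; 7 = 2·3 + 1; 3 = 3·1 + 0), and 1 | 20.
Extended Euclid: 38599·(-12310) + 41971·(11321) = 1. Scale by 20: m₀ = -246200.
General solution m = m₀ + 41971t; reducing mod 41971 gives m = 5626 (and n = -5174).

5626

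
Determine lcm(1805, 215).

77615

1805 = 5 · 19²; 215 = 5 · 43
max exponents: 5 · 19² · 43 = 77615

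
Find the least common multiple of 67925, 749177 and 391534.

974342147350

67925 = 5² · 11 · 13 · 19; 749177 = 11 · 13³ · 31; 391534 = 2 · 11 · 13 · 37²
lcm takes max exponent of each prime: 2 · 5² · 11 · 13³ · 19 · 31 · 37² = 974342147350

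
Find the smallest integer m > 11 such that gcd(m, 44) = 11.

gcd(m, 44) = 11 forces 11 | m; write m = 11s. Then gcd(11s, 11·4) = 11·gcd(s, 4), so need gcd(s, 4) = 1.
11s > 11 gives s ≥ 2. The least s ≥ 2 coprime to 4 is 3, so m = 11·3 = 33.

33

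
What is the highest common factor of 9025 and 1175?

Euclid: 9025 = 7·1175 + 800; 1175 = 1·800 + 375; 800 = 2·375 + 50; 375 = 7·50 + 25; 50 = 2·25 + 0. Last nonzero remainder: 25.

25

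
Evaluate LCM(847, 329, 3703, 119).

lcm(847, 329) = 847·329/gcd = 278663/7 = 39809
lcm(39809, 3703) = 39809·3703/gcd = 147412727/7 = 21058961
lcm(21058961, 119) = 21058961·119/gcd = 2506016359/7 = 358002337

358002337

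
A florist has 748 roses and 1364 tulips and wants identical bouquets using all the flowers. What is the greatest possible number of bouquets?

748 = 2² · 11 · 17
1364 = 2² · 11 · 31
Common: 2² · 11 = 44

44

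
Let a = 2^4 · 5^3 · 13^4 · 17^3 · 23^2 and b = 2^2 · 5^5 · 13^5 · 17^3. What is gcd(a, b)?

70160096500

min exponent per shared prime: 2^2 · 5^3 · 13^4 · 17^3 = 70160096500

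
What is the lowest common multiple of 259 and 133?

4921

259 = 7 · 37; 133 = 7 · 19
max exponents: 7 · 19 · 37 = 4921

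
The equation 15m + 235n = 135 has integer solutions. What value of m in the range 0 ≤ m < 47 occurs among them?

9

Reduce mod 235: 15m ≡ 135 (mod 235). With g = gcd(15, 235) = 5 dividing 135, divide through: 3m ≡ 27 (mod 47).
Since gcd(3, 47) = 1, m ≡ 27·(3)⁻¹ ≡ 9 (mod 47). Smallest non-negative: 9.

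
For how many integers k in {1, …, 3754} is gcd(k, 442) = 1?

1631

Prime factors of 442: 2, 13, 17. Count integers ≤ 3754 divisible by none of them.
By inclusion–exclusion: 3754 − ⌊3754/2⌋ − ⌊3754/13⌋ − ⌊3754/17⌋ + ⌊3754/26⌋ + ⌊3754/34⌋ + ⌊3754/221⌋ − ⌊3754/442⌋ = 1631.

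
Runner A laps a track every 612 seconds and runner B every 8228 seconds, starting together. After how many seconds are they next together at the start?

gcd first: 8228 = 13·612 + 272; 612 = 2·272 + 68; 272 = 4·68 + 0 → gcd = 68
lcm = 612·8228/gcd = 5035536/68 = 74052

74052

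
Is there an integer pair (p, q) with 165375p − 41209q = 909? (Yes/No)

No

By Bézout, 165375p − 41209q = 909 has integer solutions iff gcd(165375, 41209) | 909.
Euclid: 165375 = 4·41209 + 539; 41209 = 76·539 + 245; 539 = 2·245 + 49; 245 = 5·49 + 0. gcd = 49; 909 mod 49 = 27. No.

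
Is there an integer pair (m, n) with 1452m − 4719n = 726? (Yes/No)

gcd(1452, 4719): 4719 = 3·1452 + 363; 1452 = 4·363 + 0 → 363
363 divides 726, so a solution exists.

Yes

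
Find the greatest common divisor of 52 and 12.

4

Euclid: 52 = 4·12 + 4; 12 = 3·4 + 0. Last nonzero remainder: 4.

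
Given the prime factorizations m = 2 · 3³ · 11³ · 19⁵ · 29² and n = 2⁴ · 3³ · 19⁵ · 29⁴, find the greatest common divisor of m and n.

min exponent per shared prime: 2 · 3³ · 19⁵ · 29² = 112449559986

112449559986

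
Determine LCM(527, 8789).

527 = 17 · 31; 8789 = 11 · 17 · 47
max exponents: 11 · 17 · 31 · 47 = 272459

272459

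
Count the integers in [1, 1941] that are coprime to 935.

935 = 5·11·17. Inclusion–exclusion on these primes:
1941 − ⌊1941/5⌋ − ⌊1941/11⌋ − ⌊1941/17⌋ + ⌊1941/55⌋ + ⌊1941/85⌋ + ⌊1941/187⌋ − ⌊1941/935⌋ = 1328

1328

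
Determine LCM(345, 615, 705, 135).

5983335

345 = 3 · 5 · 23; 615 = 3 · 5 · 41; 705 = 3 · 5 · 47; 135 = 3³ · 5
lcm takes max exponent of each prime: 3³ · 5 · 23 · 41 · 47 = 5983335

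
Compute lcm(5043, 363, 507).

lcm(5043, 363) = 5043·363/gcd = 1830609/3 = 610203
lcm(610203, 507) = 610203·507/gcd = 309372921/3 = 103124307

103124307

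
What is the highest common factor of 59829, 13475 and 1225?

gcd(59829, 13475): 59829 = 4·13475 + 5929; 13475 = 2·5929 + 1617; 5929 = 3·1617 + 1078; 1617 = 1·1078 + 539; 1078 = 2·539 + 0 → 539
gcd(539, 1225): 1225 = 2·539 + 147; 539 = 3·147 + 98; 147 = 1·98 + 49; 98 = 2·49 + 0 → 49

49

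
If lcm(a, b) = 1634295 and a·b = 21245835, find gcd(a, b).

13

From gcd × lcm = ab: gcd = 21245835 / 1634295 = 13.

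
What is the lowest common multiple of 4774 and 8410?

20074670

4774 = 2 · 7 · 11 · 31; 8410 = 2 · 5 · 29²
max exponents: 2 · 5 · 7 · 11 · 29² · 31 = 20074670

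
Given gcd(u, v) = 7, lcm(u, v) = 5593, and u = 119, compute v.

329

u·v = gcd·lcm = 7·5593 = 39151, so v = 39151/119 = 329.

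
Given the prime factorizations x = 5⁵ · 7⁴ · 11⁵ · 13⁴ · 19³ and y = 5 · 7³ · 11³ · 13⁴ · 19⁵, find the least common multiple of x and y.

max exponent per prime: 5⁵ · 7⁴ · 11⁵ · 13⁴ · 19⁵ = 85456877773467478403125

85456877773467478403125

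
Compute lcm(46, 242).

gcd first: 242 = 5·46 + 12; 46 = 3·12 + 10; 12 = 1·10 + 2; 10 = 5·2 + 0 → gcd = 2
lcm = 46·242/gcd = 11132/2 = 5566

5566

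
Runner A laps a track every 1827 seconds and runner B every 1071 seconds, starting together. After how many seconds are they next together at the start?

gcd first: 1827 = 1·1071 + 756; 1071 = 1·756 + 315; 756 = 2·315 + 126; 315 = 2·126 + 63; 126 = 2·63 + 0 → gcd = 63
lcm = 1827·1071/gcd = 1956717/63 = 31059

31059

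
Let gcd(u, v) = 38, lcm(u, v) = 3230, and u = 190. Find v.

646

u·v = gcd·lcm = 38·3230 = 122740, so v = 122740/190 = 646.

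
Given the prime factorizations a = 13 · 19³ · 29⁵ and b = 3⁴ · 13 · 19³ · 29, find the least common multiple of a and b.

max exponent per prime: 3⁴ · 13 · 19³ · 29⁵ = 148142327453523

148142327453523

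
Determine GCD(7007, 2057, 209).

gcd(7007, 2057): 7007 = 3·2057 + 836; 2057 = 2·836 + 385; 836 = 2·385 + 66; 385 = 5·66 + 55; 66 = 1·55 + 11; 55 = 5·11 + 0 → 11
gcd(11, 209): 209 = 19·11 + 0 → 11

11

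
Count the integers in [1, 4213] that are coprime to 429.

Prime factors of 429: 3, 11, 13. Count integers ≤ 4213 divisible by none of them.
By inclusion–exclusion: 4213 − ⌊4213/3⌋ − ⌊4213/11⌋ − ⌊4213/13⌋ + ⌊4213/33⌋ + ⌊4213/39⌋ + ⌊4213/143⌋ − ⌊4213/429⌋ = 2357.

2357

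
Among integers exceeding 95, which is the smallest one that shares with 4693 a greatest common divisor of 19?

gcd(t, 4693) = 19 forces 19 | t; write t = 19s. Then gcd(19s, 19·247) = 19·gcd(s, 247), so need gcd(s, 247) = 1.
19s > 95 gives s ≥ 6. The least s ≥ 6 coprime to 247 is 6, so t = 19·6 = 114.

114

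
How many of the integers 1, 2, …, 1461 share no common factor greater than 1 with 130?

540

Prime factors of 130: 2, 5, 13. Count integers ≤ 1461 divisible by none of them.
By inclusion–exclusion: 1461 − ⌊1461/2⌋ − ⌊1461/5⌋ − ⌊1461/13⌋ + ⌊1461/10⌋ + ⌊1461/26⌋ + ⌊1461/65⌋ − ⌊1461/130⌋ = 540.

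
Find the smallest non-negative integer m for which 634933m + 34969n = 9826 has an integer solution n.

40

gcd(634933, 34969) = 289 (Euclid: 634933 = 18·34969 + 5491; 34969 = 6·5491 + 2023; 5491 = 2·2023 + 1445; 2023 = 1·1445 + 578; 1445 = 2·578 + 289; 578 = 2·289 + 0), and 289 | 9826.
Extended Euclid: 634933·(51) + 34969·(-926) = 289. Scale by 34: m₀ = 1734.
General solution m = m₀ + 121t; reducing mod 121 gives m = 40 (and n = -726).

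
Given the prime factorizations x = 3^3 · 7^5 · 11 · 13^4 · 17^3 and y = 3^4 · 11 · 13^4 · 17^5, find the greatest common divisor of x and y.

min exponent per shared prime: 3^3 · 11 · 13^4 · 17^3 = 41675097321

41675097321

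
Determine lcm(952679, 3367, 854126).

952679 = 7 · 13 · 19² · 29; 3367 = 7 · 13 · 37; 854126 = 2 · 7 · 13² · 19²
lcm takes max exponent of each prime: 2 · 7 · 13² · 19² · 29 · 37 = 916477198

916477198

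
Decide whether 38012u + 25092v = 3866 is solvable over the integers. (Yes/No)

gcd(38012, 25092): 38012 = 1·25092 + 12920; 25092 = 1·12920 + 12172; 12920 = 1·12172 + 748; 12172 = 16·748 + 204; 748 = 3·204 + 136; 204 = 1·136 + 68; 136 = 2·68 + 0 → 68
68 does not divide 3866, so a solution does not exist.

No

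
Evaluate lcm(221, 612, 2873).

221 = 13 · 17; 612 = 2² · 3² · 17; 2873 = 13² · 17
lcm takes max exponent of each prime: 2² · 3² · 13² · 17 = 103428

103428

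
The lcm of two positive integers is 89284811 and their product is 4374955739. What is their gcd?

49

From gcd × lcm = uv: gcd = 4374955739 / 89284811 = 49.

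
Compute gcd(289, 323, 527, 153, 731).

gcd(289, 323): 323 = 1·289 + 34; 289 = 8·34 + 17; 34 = 2·17 + 0 → 17
gcd(17, 527): 527 = 31·17 + 0 → 17
gcd(17, 153): 153 = 9·17 + 0 → 17
gcd(17, 731): 731 = 43·17 + 0 → 17

17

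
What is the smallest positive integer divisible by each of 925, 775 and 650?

925 = 5² · 37; 775 = 5² · 31; 650 = 2 · 5² · 13
lcm takes max exponent of each prime: 2 · 5² · 13 · 31 · 37 = 745550

745550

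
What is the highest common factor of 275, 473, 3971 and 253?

11

gcd(275, 473): 473 = 1·275 + 198; 275 = 1·198 + 77; 198 = 2·77 + 44; 77 = 1·44 + 33; 44 = 1·33 + 11; 33 = 3·11 + 0 → 11
gcd(11, 3971): 3971 = 361·11 + 0 → 11
gcd(11, 253): 253 = 23·11 + 0 → 11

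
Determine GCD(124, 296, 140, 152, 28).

4

gcd(124, 296): 296 = 2·124 + 48; 124 = 2·48 + 28; 48 = 1·28 + 20; 28 = 1·20 + 8; 20 = 2·8 + 4; 8 = 2·4 + 0 → 4
gcd(4, 140): 140 = 35·4 + 0 → 4
gcd(4, 152): 152 = 38·4 + 0 → 4
gcd(4, 28): 28 = 7·4 + 0 → 4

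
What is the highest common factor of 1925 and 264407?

11

1925 = 5² · 7 · 11
264407 = 11 · 13 · 43²
Common: 11 = 11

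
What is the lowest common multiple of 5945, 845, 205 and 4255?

855003955

5945 = 5 · 29 · 41; 845 = 5 · 13²; 205 = 5 · 41; 4255 = 5 · 23 · 37
lcm takes max exponent of each prime: 5 · 13² · 23 · 29 · 37 · 41 = 855003955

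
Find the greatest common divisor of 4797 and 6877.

Euclid: 6877 = 1·4797 + 2080; 4797 = 2·2080 + 637; 2080 = 3·637 + 169; 637 = 3·169 + 130; 169 = 1·130 + 39; 130 = 3·39 + 13; 39 = 3·13 + 0. Last nonzero remainder: 13.

13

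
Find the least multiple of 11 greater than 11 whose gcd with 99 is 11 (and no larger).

99 = 11·9. Any x with gcd(x, 99) = 11 is a multiple of 11, say 11s, with s coprime to 9.
Need s > 11/11, so s ≥ 2. First s ≥ 2 with gcd(s, 9) = 1 is s = 2. Thus x = 11·2 = 22.

22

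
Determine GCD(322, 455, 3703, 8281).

gcd(322, 455): 455 = 1·322 + 133; 322 = 2·133 + 56; 133 = 2·56 + 21; 56 = 2·21 + 14; 21 = 1·14 + 7; 14 = 2·7 + 0 → 7
gcd(7, 3703): 3703 = 529·7 + 0 → 7
gcd(7, 8281): 8281 = 1183·7 + 0 → 7

7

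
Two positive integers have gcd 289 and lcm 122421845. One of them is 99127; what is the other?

a·b = gcd·lcm = 289·122421845 = 35379913205, so b = 35379913205/99127 = 356915.

356915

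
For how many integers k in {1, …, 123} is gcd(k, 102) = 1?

Prime factors of 102: 2, 3, 17. Count integers ≤ 123 divisible by none of them.
By inclusion–exclusion: 123 − ⌊123/2⌋ − ⌊123/3⌋ − ⌊123/17⌋ + ⌊123/6⌋ + ⌊123/34⌋ + ⌊123/51⌋ − ⌊123/102⌋ = 38.

38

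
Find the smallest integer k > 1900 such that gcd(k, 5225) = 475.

Multiples of 475 above 1900: 475·5, 475·6, … . Need the cofactor coprime to 5225/475 = 11.
Checking s = 5, 6, … the first with gcd(s, 11) = 1 is s = 5, giving 2375.

2375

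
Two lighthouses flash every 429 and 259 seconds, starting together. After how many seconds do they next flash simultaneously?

gcd first: 429 = 1·259 + 170; 259 = 1·170 + 89; 170 = 1·89 + 81; 89 = 1·81 + 8; 81 = 10·8 + 1; 8 = 8·1 + 0 → gcd = 1
lcm = 429·259/gcd = 111111/1 = 111111

111111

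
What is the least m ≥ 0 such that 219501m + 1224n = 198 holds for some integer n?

70

Euclid: 219501 = 179·1224 + 405; 1224 = 3·405 + 9; 405 = 45·9 + 0 → gcd = 9; 198 = 9·22.
Back-substitution yields 219501·(-3) + 1224·(538) = 9, so one solution is m = -3·22 = -66, n = 538·22 = 11836.
Solutions in m differ by 1224/9 = 136; the one in [0, 136) is -66 mod 136 = 70.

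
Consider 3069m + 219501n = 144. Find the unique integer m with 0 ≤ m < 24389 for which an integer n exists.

Reduce mod 219501: 3069m ≡ 144 (mod 219501). With g = gcd(3069, 219501) = 9 dividing 144, divide through: 341m ≡ 16 (mod 24389).
Since gcd(341, 24389) = 1, m ≡ 16·(341)⁻¹ ≡ 11229 (mod 24389). Smallest non-negative: 11229.

11229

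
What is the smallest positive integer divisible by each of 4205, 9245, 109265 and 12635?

429357663538895

4205 = 5 · 29²; 9245 = 5 · 43²; 109265 = 5 · 13 · 41²; 12635 = 5 · 7 · 19²
lcm takes max exponent of each prime: 5 · 7 · 13 · 19² · 29² · 41² · 43² = 429357663538895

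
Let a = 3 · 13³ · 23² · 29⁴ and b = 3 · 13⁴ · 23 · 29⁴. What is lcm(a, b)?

max exponent per prime: 3 · 13⁴ · 23² · 29⁴ = 32058435741267

32058435741267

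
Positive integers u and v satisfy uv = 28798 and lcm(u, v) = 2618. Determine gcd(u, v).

11

gcd·lcm = product, so gcd = 28798/2618 = 11.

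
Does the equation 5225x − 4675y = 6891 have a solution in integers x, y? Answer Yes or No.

gcd(5225, 4675): 5225 = 1·4675 + 550; 4675 = 8·550 + 275; 550 = 2·275 + 0 → 275
275 does not divide 6891, so a solution does not exist.

No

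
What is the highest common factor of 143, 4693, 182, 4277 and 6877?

143 = 11 · 13; 4693 = 13 · 19²; 182 = 2 · 7 · 13; 4277 = 7 · 13 · 47; 6877 = 13 · 23²
gcd takes min exponent of each prime: 13 = 13

13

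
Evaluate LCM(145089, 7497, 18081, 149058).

lcm(145089, 7497) = 145089·7497/gcd = 1087732233/441 = 2466513
lcm(2466513, 18081) = 2466513·18081/gcd = 44597021553/441 = 101127033
lcm(101127033, 149058) = 101127033·149058/gcd = 15073793284914/441 = 34180937154

34180937154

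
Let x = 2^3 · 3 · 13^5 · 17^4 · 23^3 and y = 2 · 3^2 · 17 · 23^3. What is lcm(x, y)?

27166172342331672

max exponent per prime: 2^3 · 3^2 · 13^5 · 17^4 · 23^3 = 27166172342331672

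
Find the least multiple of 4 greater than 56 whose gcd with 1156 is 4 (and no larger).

60

gcd(t, 1156) = 4 forces 4 | t; write t = 4s. Then gcd(4s, 4·289) = 4·gcd(s, 289), so need gcd(s, 289) = 1.
4s > 56 gives s ≥ 15. The least s ≥ 15 coprime to 289 is 15, so t = 4·15 = 60.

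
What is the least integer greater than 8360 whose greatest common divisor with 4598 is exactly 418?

8778

Multiples of 418 above 8360: 418·21, 418·22, … . Need the cofactor coprime to 4598/418 = 11.
Checking s = 21, 22, … the first with gcd(s, 11) = 1 is s = 21, giving 8778.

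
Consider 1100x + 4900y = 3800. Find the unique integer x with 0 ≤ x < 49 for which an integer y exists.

Euclid: 4900 = 4·1100 + 500; 1100 = 2·500 + 100; 500 = 5·100 + 0 → gcd = 100; 3800 = 100·38.
Back-substitution yields 1100·(9) + 4900·(-2) = 100, so one solution is x = 9·38 = 342, y = -2·38 = -76.
Solutions in x differ by 4900/100 = 49; the one in [0, 49) is 342 mod 49 = 48.

48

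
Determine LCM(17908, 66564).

17908 = 2² · 11² · 37; 66564 = 2² · 3² · 43²
max exponents: 2² · 3² · 11² · 37 · 43² = 298007028

298007028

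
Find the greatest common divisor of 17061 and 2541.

363

17061 = 3 · 11² · 47
2541 = 3 · 7 · 11²
Common: 3 · 11² = 363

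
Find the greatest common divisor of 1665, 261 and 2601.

9

gcd(1665, 261): 1665 = 6·261 + 99; 261 = 2·99 + 63; 99 = 1·63 + 36; 63 = 1·36 + 27; 36 = 1·27 + 9; 27 = 3·9 + 0 → 9
gcd(9, 2601): 2601 = 289·9 + 0 → 9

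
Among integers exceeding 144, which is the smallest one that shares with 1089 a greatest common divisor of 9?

153

Multiples of 9 above 144: 9·17, 9·18, … . Need the cofactor coprime to 1089/9 = 121.
Checking s = 17, 18, … the first with gcd(s, 121) = 1 is s = 17, giving 153.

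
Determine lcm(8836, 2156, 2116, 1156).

728111662124

8836 = 2² · 47²; 2156 = 2² · 7² · 11; 2116 = 2² · 23²; 1156 = 2² · 17²
lcm takes max exponent of each prime: 2² · 7² · 11 · 17² · 23² · 47² = 728111662124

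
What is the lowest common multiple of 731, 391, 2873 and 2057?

343809037

731 = 17 · 43; 391 = 17 · 23; 2873 = 13² · 17; 2057 = 11² · 17
lcm takes max exponent of each prime: 11² · 13² · 17 · 23 · 43 = 343809037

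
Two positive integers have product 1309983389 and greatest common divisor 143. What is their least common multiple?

9160723

gcd·lcm = product, so lcm = 1309983389/143 = 9160723.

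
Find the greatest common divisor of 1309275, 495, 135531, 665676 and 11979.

1309275 = 3² · 5² · 11 · 23²; 495 = 3² · 5 · 11; 135531 = 3² · 11 · 37²; 665676 = 2² · 3² · 11 · 41²; 11979 = 3² · 11³
gcd takes min exponent of each prime: 3² · 11 = 99

99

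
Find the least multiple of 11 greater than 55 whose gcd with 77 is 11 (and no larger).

gcd(x, 77) = 11 forces 11 | x; write x = 11s. Then gcd(11s, 11·7) = 11·gcd(s, 7), so need gcd(s, 7) = 1.
11s > 55 gives s ≥ 6. The least s ≥ 6 coprime to 7 is 6, so x = 11·6 = 66.

66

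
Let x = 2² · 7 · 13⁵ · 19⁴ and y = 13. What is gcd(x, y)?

13

min exponent per shared prime: 13 = 13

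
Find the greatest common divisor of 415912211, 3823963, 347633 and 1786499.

gcd(415912211, 3823963): 415912211 = 108·3823963 + 2924207; 3823963 = 1·2924207 + 899756; 2924207 = 3·899756 + 224939; 899756 = 4·224939 + 0 → 224939
gcd(224939, 347633): 347633 = 1·224939 + 122694; 224939 = 1·122694 + 102245; 122694 = 1·102245 + 20449; 102245 = 5·20449 + 0 → 20449
gcd(20449, 1786499): 1786499 = 87·20449 + 7436; 20449 = 2·7436 + 5577; 7436 = 1·5577 + 1859; 5577 = 3·1859 + 0 → 1859

1859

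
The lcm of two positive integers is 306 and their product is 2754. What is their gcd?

9

gcd·lcm = product, so gcd = 2754/306 = 9.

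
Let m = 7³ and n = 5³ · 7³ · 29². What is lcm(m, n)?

36057875

max exponent per prime: 5³ · 7³ · 29² = 36057875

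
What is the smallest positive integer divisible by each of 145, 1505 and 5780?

lcm(145, 1505) = 145·1505/gcd = 218225/5 = 43645
lcm(43645, 5780) = 43645·5780/gcd = 252268100/5 = 50453620

50453620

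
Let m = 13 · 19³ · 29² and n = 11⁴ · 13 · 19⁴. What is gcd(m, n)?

min exponent per shared prime: 13 · 19³ = 89167

89167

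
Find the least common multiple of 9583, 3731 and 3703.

9583 = 7 · 37²; 3731 = 7 · 13 · 41; 3703 = 7 · 23²
lcm takes max exponent of each prime: 7 · 13 · 23² · 37² · 41 = 2701993931

2701993931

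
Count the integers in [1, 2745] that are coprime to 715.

715 = 5·11·13. Inclusion–exclusion on these primes:
2745 − ⌊2745/5⌋ − ⌊2745/11⌋ − ⌊2745/13⌋ + ⌊2745/55⌋ + ⌊2745/65⌋ + ⌊2745/143⌋ − ⌊2745/715⌋ = 1843

1843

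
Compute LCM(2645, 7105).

3758545

2645 = 5 · 23²; 7105 = 5 · 7² · 29
max exponents: 5 · 7² · 23² · 29 = 3758545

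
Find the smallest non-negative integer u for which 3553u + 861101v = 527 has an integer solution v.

gcd(3553, 861101) = 17 (Euclid: 861101 = 242·3553 + 1275; 3553 = 2·1275 + 1003; 1275 = 1·1003 + 272; 1003 = 3·272 + 187; 272 = 1·187 + 85; 187 = 2·85 + 17; 85 = 5·17 + 0), and 17 | 527.
Extended Euclid: 3553·(9452) + 861101·(-39) = 17. Scale by 31: u₀ = 293012.
General solution u = u₀ + 50653t; reducing mod 50653 gives u = 39747 (and v = -164).

39747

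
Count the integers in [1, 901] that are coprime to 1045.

622

Prime factors of 1045: 5, 11, 19. Count integers ≤ 901 divisible by none of them.
By inclusion–exclusion: 901 − ⌊901/5⌋ − ⌊901/11⌋ − ⌊901/19⌋ + ⌊901/55⌋ + ⌊901/95⌋ + ⌊901/209⌋ − ⌊901/1045⌋ = 622.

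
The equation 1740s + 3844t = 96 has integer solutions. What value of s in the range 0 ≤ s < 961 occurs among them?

Reduce mod 3844: 1740s ≡ 96 (mod 3844). With g = gcd(1740, 3844) = 4 dividing 96, divide through: 435s ≡ 24 (mod 961).
Since gcd(435, 961) = 1, s ≡ 24·(435)⁻¹ ≡ 179 (mod 961). Smallest non-negative: 179.

179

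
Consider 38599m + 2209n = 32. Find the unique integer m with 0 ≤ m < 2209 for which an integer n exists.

Euclid: 38599 = 17·2209 + 1046; 2209 = 2·1046 + 117; 1046 = 8·117 + 110; 117 = 1·110 + 7; 110 = 15·7 + 5; 7 = 1·5 + 2; 5 = 2·2 + 1; 2 = 2·1 + 0 → gcd = 1; 32 = 1·32.
Back-substitution yields 38599·(944) + 2209·(-16495) = 1, so one solution is m = 944·32 = 30208, n = -16495·32 = -527840.
Solutions in m differ by 2209/1 = 2209; the one in [0, 2209) is 30208 mod 2209 = 1491.

1491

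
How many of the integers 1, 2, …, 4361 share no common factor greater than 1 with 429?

2440

Prime factors of 429: 3, 11, 13. Count integers ≤ 4361 divisible by none of them.
By inclusion–exclusion: 4361 − ⌊4361/3⌋ − ⌊4361/11⌋ − ⌊4361/13⌋ + ⌊4361/33⌋ + ⌊4361/39⌋ + ⌊4361/143⌋ − ⌊4361/429⌋ = 2440.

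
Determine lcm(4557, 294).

9114

gcd first: 4557 = 15·294 + 147; 294 = 2·147 + 0 → gcd = 147
lcm = 4557·294/gcd = 1339758/147 = 9114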